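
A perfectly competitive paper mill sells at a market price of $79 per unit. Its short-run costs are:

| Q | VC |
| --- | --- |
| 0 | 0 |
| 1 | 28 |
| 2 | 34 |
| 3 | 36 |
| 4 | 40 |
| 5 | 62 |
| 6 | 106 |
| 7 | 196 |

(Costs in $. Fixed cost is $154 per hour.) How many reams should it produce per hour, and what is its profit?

Q = 6; profit = $214

Profit at each row (π = 79Q − TC): Q=0: -154; Q=1: -103; Q=2: -30; Q=3: 47; Q=4: 122; Q=5: 179; Q=6: 214; Q=7: 203.
Profit is maximized at Q = 6. AVC there is 106/6 = $17.67 ≤ P, so producing beats shutting down (which would give -$154).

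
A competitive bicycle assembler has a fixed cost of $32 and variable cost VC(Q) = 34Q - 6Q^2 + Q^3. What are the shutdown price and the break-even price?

Shutdown price = min AVC. AVC = 34 - 6Q + Q^2, with vertex at Q = 3 and minimum $25.
ATC = 32/Q + 34 - 6Q + Q^2. Setting dATC/dQ = −32/Q^2 − 6 + 2Q = 0 gives Q = 4 (since 2·4^3 − 6·4^2 = 32).
min ATC = 32/4 + 34 − 6·4 + 4^2 = $34. That is the break-even price.
Between these two prices the firm operates at a loss; above $34 it earns a profit.

Shutdown price = $25; break-even price = $34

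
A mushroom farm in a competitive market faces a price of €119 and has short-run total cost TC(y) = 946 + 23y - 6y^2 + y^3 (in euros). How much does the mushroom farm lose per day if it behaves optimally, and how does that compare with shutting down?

Profit = -€306 at y = 8

AVC = 23 - 6y + y^2; min AVC = €14 at y = 3. Since P = €119 ≥ min AVC, the firm produces.
With MC = 23 - 12y + 3y^2, P = MC on the upward-sloping part at y* = 8.
TR = 119·8 = 952. TC = 946 + 312 = 1258. Profit = 952 − 1258 = -€306.
That loss of €306 beats the €946 the firm would lose by shutting down; producing recovers €640 of fixed cost.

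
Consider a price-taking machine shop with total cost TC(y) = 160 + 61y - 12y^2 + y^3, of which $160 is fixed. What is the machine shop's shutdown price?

Short-run supply begins at min AVC. From VC = 61y - 12y^2 + y^3, AVC = 61 - 12y + y^2.
dAVC/dy = -12 + 2y = 0 gives y = 6. min AVC = 61 - 12·6 + 6^2 = 25.
For P < $25 the firm produces nothing.

$25 per unit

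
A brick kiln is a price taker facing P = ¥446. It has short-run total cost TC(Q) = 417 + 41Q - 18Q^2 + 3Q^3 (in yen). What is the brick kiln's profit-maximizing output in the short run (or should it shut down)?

Variable cost is VC = 41Q - 18Q^2 + 3Q^3, so AVC = VC/Q = 41 - 18Q + 3Q^2 and MC = dTC/dQ = 41 - 36Q + 9Q^2.
AVC hits its minimum where MC = AVC, at Q = 3, giving min AVC = 41 - 18·3 + 3·3^2 = ¥14.
P = ¥446 exceeds min AVC = ¥14, so the firm stays open.
P = MC gives -405 - 36Q + 9Q^2 = 0, with roots -5 and 9. Take the larger (rising MC): Q* = 9.
Check: AVC at Q = 9 is ¥122 ≤ P, so revenue covers variable cost.
Profit = P·Q − TC = 446·9 − 1515 = ¥2499.

Produce at Q = 9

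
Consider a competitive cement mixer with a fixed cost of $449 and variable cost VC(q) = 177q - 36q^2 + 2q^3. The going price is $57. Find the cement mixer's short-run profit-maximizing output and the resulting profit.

AVC = 177 - 36q + 2q^2 has its minimum $15 at q = 9; price $57 clears that bar, so the firm operates.
With MC = 177 - 72q + 6q^2, P = MC on the upward-sloping part at q* = 10.
TR = 57·10 = 570. TC = 449 + 170 = 619. Profit = 570 − 619 = -$49.
That loss of $49 beats the $449 the firm would lose by shutting down; producing recovers $400 of fixed cost.

Profit = -$49 at q = 10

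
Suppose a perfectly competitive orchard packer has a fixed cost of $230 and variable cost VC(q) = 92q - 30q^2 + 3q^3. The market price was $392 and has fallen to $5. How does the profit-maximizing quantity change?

AVC = 92 - 30q + 3q^2, minimized at q = 5 where min AVC = $17. MC = 92 - 60q + 9q^2.
At P = $392 ≥ min AVC, set P = MC on the rising branch: q = 10.
At P = $5 < min AVC = $17, price no longer covers variable cost at any output, so the firm shuts down: q = 0.

Output falls from 10 to 0 (the firm shuts down)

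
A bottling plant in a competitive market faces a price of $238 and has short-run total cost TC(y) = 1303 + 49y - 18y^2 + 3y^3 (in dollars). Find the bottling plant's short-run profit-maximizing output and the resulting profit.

AVC = 49 - 18y + 3y^2; min AVC = $22 at y = 3. Since P = $238 ≥ min AVC, the firm produces.
With MC = 49 - 36y + 9y^2, P = MC on the upward-sloping part at y* = 7.
TR = 238·7 = 1666. TC = 1303 + 490 = 1793. Profit = 1666 − 1793 = -$127.
By producing, the firm covers all variable cost plus $1176 of fixed cost; shutting down would lose the full $1303.

Profit = -$127 at y = 7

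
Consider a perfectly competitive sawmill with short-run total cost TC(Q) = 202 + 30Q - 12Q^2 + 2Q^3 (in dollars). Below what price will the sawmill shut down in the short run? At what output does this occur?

The firm shuts down when price falls below the minimum of average variable cost. AVC = VC/Q = 30 - 12Q + 2Q^2.
At the minimum of AVC, MC = AVC. MC = 30 - 24Q + 6Q^2; setting MC = AVC gives 4Q^2 - 12Q = 0, so Q = 3. min AVC = 12.
For P < $12 the firm produces nothing.

$12 per unit, at Q = 3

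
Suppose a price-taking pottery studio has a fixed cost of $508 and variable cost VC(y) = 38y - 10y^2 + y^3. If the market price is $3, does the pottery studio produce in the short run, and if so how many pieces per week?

Shut down

Strip out fixed cost: VC = 38y - 10y^2 + y^3. Then AVC = 38 - 10y + y^2 and MC = 38 - 20y + 3y^2.
AVC hits its minimum where MC = AVC, at y = 5, giving min AVC = 38 - 10·5 + 5^2 = $13.
With P < min AVC ($3 < $13), every unit sold adds to the loss.
The firm minimizes its loss by shutting down and losing only its fixed cost of $508.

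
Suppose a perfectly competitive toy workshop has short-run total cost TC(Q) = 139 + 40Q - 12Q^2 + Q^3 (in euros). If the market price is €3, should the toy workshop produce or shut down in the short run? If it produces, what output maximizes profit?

Shut down

From TC, MC = TC'(Q) = 40 - 24Q + 3Q^2 and AVC = VC/Q = 40 - 12Q + Q^2.
AVC hits its minimum where MC = AVC, at Q = 6, giving min AVC = 40 - 12·6 + 6^2 = €4.
Since P = €3 < min AVC = €4, price fails to cover variable cost at any output.
Best response: produce nothing and absorb the €139 fixed cost.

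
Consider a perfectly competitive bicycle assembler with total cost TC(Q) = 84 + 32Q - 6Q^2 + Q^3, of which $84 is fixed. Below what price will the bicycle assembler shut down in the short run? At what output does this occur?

The shutdown price is the minimum of AVC. VC = 32Q - 6Q^2 + Q^3, so AVC = 32 - 6Q + Q^2.
dAVC/dQ = -6 + 2Q = 0 gives Q = 3. min AVC = 32 - 6·3 + 3^2 = 23.
So the shutdown price is $23.

$23 per unit, at Q = 3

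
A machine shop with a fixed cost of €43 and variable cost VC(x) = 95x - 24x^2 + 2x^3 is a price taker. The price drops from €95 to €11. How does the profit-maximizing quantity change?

Output falls from 8 to 0 (the firm shuts down)

MC = 95 - 48x + 6x^2; the shutdown threshold is min AVC = €23 (at x = 6).
With P = €95 above the shutdown price, P = MC gives x = 8.
At P = €11 < min AVC = €23, price no longer covers variable cost at any output, so the firm shuts down: x = 0.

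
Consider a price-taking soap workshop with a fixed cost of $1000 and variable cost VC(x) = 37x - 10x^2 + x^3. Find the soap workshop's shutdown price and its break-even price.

Shutdown price = $12; break-even price = $137

AVC = 37 - 10x + x^2; minimized at x = 5, giving min AVC = $12. That is the shutdown price.
ATC = 1000/x + 37 - 10x + x^2. Setting dATC/dx = −1000/x^2 − 10 + 2x = 0 gives x = 10 (since 2·10^3 − 10·10^2 = 1000).
min ATC = 1000/10 + 37 − 10·10 + 10^2 = $137. That is the break-even price.
For $12 ≤ P < $137 the firm produces at a loss; below $12 it shuts down.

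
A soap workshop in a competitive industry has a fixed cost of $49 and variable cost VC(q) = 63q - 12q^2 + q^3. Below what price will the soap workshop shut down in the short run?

Short-run supply begins at min AVC. From VC = 63q - 12q^2 + q^3, AVC = 63 - 12q + q^2.
At the minimum of AVC, MC = AVC. MC = 63 - 24q + 3q^2; setting MC = AVC gives 2q^2 - 12q = 0, so q = 6. min AVC = 27.
So the shutdown price is $27.

$27 per unit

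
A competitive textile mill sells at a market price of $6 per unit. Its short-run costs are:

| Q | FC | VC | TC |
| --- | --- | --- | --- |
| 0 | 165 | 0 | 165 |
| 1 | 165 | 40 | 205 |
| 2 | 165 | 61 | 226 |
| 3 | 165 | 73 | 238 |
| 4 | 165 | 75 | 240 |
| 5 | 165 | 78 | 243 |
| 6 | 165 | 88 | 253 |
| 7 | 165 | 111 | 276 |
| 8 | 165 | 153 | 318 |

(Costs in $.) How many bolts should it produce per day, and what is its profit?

Q = 0 (shut down); profit = -$165

Profit at each row (π = 6Q − TC): Q=0: -165; Q=1: -199; Q=2: -214; Q=3: -220; Q=4: -216; Q=5: -213; Q=6: -217; Q=7: -234; Q=8: -270.
Profit is highest at Q = 0. Equivalently, the lowest AVC in the table is 88/6 ≈ $14.67 at Q = 6, and P = $6 falls below it — price never covers variable cost, so the firm shuts down and loses only its fixed cost.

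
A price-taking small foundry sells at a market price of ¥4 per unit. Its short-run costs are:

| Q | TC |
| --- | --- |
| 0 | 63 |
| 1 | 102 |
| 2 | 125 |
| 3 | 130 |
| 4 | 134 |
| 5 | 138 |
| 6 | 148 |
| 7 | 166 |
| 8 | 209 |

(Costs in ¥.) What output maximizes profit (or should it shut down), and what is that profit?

Profit at each row (π = 4Q − TC): Q=0: -63; Q=1: -98; Q=2: -117; Q=3: -118; Q=4: -118; Q=5: -118; Q=6: -124; Q=7: -138; Q=8: -177.
Profit is highest at Q = 0. Equivalently, the lowest AVC in the table is 85/6 ≈ ¥14.17 at Q = 6, and P = ¥4 falls below it — price never covers variable cost, so the firm shuts down and loses only its fixed cost.

Q = 0 (shut down); profit = -¥63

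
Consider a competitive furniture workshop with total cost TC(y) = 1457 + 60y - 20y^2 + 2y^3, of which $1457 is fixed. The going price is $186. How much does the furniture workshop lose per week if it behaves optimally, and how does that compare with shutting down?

AVC = 60 - 20y + 2y^2 has its minimum $10 at y = 5; price $186 clears that bar, so the firm operates.
MC = 60 - 40y + 6y^2. Setting P = MC and taking the root on the rising branch gives y* = 9.
TR = 186·9 = 1674. TC = 1457 + 378 = 1835. Profit = 1674 − 1835 = -$161.
That loss of $161 beats the $1457 the firm would lose by shutting down; producing recovers $1296 of fixed cost.

Profit = -$161 at y = 9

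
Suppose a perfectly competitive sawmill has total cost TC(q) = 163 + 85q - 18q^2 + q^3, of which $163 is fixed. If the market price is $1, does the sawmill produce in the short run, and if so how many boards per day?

Shut down

From TC, MC = TC'(q) = 85 - 36q + 3q^2 and AVC = VC/q = 85 - 18q + q^2.
The AVC parabola has its vertex at q = 18/2 = 9, where AVC = 85 - 18·9 + 9^2 = $4.
P = $1 lies below min AVC = $4; no output level covers variable cost.
Shutting down limits the loss to fixed cost, $163.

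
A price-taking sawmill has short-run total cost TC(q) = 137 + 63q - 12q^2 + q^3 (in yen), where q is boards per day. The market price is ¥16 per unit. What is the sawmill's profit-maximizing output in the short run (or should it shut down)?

Shut down

Variable cost is VC = 63q - 12q^2 + q^3, so AVC = VC/q = 63 - 12q + q^2 and MC = dTC/dq = 63 - 24q + 3q^2.
AVC is minimized where dAVC/dq = -12 + 2q = 0, at q = 6; min AVC = 63 - 12·6 + 6^2 = ¥27.
With P < min AVC (¥16 < ¥27), every unit sold adds to the loss.
Best response: produce nothing and absorb the ¥137 fixed cost.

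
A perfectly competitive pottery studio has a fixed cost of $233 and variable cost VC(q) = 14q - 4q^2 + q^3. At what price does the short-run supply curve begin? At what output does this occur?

The shutdown price is the minimum of AVC. VC = 14q - 4q^2 + q^3, so AVC = 14 - 4q + q^2.
At the minimum of AVC, MC = AVC. MC = 14 - 8q + 3q^2; setting MC = AVC gives 2q^2 - 4q = 0, so q = 2. min AVC = 10.
The firm shuts down for any P below $10.

$10 per unit, at q = 2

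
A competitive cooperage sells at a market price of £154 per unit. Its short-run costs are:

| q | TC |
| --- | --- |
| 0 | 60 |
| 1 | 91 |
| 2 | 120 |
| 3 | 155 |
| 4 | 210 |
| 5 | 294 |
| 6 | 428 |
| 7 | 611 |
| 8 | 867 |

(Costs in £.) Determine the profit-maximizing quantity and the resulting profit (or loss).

Profit at each row (π = 154q − TC): q=0: -60; q=1: 63; q=2: 188; q=3: 307; q=4: 406; q=5: 476; q=6: 496; q=7: 467; q=8: 365.
Profit is maximized at q = 6. AVC there is 368/6 = £61.33 ≤ P, so producing beats shutting down (which would give -£60).

q = 6; profit = £496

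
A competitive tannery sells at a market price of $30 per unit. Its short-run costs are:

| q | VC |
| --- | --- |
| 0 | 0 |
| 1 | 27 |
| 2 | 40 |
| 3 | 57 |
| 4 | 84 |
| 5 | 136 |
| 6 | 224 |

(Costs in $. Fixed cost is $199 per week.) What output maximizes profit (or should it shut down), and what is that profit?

Profit at each row (π = 30q − TC): q=0: -199; q=1: -196; q=2: -179; q=3: -166; q=4: -163; q=5: -185; q=6: -243.
Profit is maximized at q = 4. AVC there is 84/4 = $21 ≤ P, so producing beats shutting down (which would give -$199).

q = 4; profit = -$163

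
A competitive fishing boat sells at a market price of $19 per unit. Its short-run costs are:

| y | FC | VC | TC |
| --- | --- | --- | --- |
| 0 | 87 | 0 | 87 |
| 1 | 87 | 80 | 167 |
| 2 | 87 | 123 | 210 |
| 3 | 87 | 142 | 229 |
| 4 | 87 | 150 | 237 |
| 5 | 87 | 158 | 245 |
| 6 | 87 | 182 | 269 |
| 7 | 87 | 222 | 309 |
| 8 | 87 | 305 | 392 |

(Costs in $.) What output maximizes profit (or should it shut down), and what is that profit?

y = 0 (shut down); profit = -$87

Profit at each row (π = 19y − TC): y=0: -87; y=1: -148; y=2: -172; y=3: -172; y=4: -161; y=5: -150; y=6: -155; y=7: -176; y=8: -240.
Profit is highest at y = 0. Equivalently, the lowest AVC in the table is 182/6 ≈ $30.33 at y = 6, and P = $19 falls below it — price never covers variable cost, so the firm shuts down and loses only its fixed cost.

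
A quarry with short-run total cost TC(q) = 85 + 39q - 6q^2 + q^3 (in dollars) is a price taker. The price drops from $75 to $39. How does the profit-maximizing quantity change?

AVC = 39 - 6q + q^2, minimized at q = 3 where min AVC = $30. MC = 39 - 12q + 3q^2.
At P = $75 ≥ min AVC, set P = MC on the rising branch: q = 6.
At P = $39 ≥ min AVC, set P = MC: q = 4. The firm stays open but cuts output.

Output falls from 6 to 4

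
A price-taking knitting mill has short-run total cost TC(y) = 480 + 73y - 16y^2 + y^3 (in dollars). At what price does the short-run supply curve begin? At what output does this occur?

$9 per unit, at y = 8

The shutdown price is the minimum of AVC. VC = 73y - 16y^2 + y^3, so AVC = 73 - 16y + y^2.
dAVC/dy = -16 + 2y = 0 gives y = 8. min AVC = 73 - 16·8 + 8^2 = 9.
So the shutdown price is $9.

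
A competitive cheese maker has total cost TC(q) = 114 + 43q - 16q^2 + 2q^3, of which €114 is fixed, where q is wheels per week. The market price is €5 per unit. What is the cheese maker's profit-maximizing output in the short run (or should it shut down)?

Shut down

From TC, MC = TC'(q) = 43 - 32q + 6q^2 and AVC = VC/q = 43 - 16q + 2q^2.
AVC is minimized where dAVC/dq = -16 + 4q = 0, at q = 4; min AVC = 43 - 16·4 + 2·4^2 = €11.
P = €5 lies below min AVC = €11; no output level covers variable cost.
Shutting down limits the loss to fixed cost, €114.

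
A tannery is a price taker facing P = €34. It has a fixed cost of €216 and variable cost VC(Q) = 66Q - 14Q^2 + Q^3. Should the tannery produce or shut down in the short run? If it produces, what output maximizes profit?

From TC, MC = TC'(Q) = 66 - 28Q + 3Q^2 and AVC = VC/Q = 66 - 14Q + Q^2.
AVC hits its minimum where MC = AVC, at Q = 7, giving min AVC = 66 - 14·7 + 7^2 = €17.
Since P = €34 ≥ min AVC = €17, price covers variable cost and the firm should produce.
P = MC gives 32 - 28Q + 3Q^2 = 0, with roots 4/3 and 8. Take the larger (rising MC): Q* = 8.
Check: AVC at Q = 8 is €18 ≤ P, so revenue covers variable cost.
Profit = P·Q − TC = 34·8 − 360 = -€88, a loss, but smaller than the €216 fixed cost the firm would lose by shutting down.

Produce at Q = 8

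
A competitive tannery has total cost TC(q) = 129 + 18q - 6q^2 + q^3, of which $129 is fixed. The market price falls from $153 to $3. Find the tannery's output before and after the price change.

AVC = 18 - 6q + q^2, minimized at q = 3 where min AVC = $9. MC = 18 - 12q + 3q^2.
At P = $153 ≥ min AVC, set P = MC on the rising branch: q = 9.
At P = $3 < min AVC = $9, price no longer covers variable cost at any output, so the firm shuts down: q = 0.

Output falls from 9 to 0 (the firm shuts down)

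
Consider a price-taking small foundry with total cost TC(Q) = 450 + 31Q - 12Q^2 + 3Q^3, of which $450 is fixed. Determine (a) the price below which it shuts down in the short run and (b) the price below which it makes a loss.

AVC = 31 - 12Q + 3Q^2; minimized at Q = 2, giving min AVC = $19. That is the shutdown price.
ATC = 450/Q + 31 - 12Q + 3Q^2. Setting dATC/dQ = −450/Q^2 − 12 + 6Q = 0 gives Q = 5 (since 6·5^3 − 12·5^2 = 450).
min ATC = 450/5 + 31 − 12·5 + 3·5^2 = $136. That is the break-even price.
For $19 ≤ P < $136 the firm produces at a loss; below $19 it shuts down.

Shutdown price = $19; break-even price = $136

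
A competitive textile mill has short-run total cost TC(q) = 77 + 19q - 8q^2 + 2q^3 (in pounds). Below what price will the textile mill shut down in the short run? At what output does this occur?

The firm shuts down when price falls below the minimum of average variable cost. AVC = VC/q = 19 - 8q + 2q^2.
dAVC/dq = -8 + 4q = 0 gives q = 2. min AVC = 19 - 8·2 + 2·2^2 = 11.
So the shutdown price is £11.

£11 per unit, at q = 2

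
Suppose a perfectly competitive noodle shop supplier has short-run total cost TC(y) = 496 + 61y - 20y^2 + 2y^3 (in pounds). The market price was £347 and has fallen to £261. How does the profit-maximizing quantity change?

Output falls from 11 to 10

MC = 61 - 40y + 6y^2; the shutdown threshold is min AVC = £11 (at y = 5).
With P = £347 above the shutdown price, P = MC gives y = 11.
At P = £261 ≥ min AVC, set P = MC: y = 10. The firm stays open but cuts output.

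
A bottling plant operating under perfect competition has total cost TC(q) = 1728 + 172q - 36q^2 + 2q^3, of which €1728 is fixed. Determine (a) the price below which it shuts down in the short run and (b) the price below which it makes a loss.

Shutdown price = €10; break-even price = €172

AVC = 172 - 36q + 2q^2; minimized at q = 9, giving min AVC = €10. That is the shutdown price.
ATC = 1728/q + 172 - 36q + 2q^2. Setting dATC/dq = −1728/q^2 − 36 + 4q = 0 gives q = 12 (since 4·12^3 − 36·12^2 = 1728).
min ATC = 1728/12 + 172 − 36·12 + 2·12^2 = €172. That is the break-even price.
Between these two prices the firm operates at a loss; above €172 it earns a profit.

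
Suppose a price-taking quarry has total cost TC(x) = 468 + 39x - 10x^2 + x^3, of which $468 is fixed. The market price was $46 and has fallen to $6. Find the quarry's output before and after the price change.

Output falls from 7 to 0 (the firm shuts down)

AVC = 39 - 10x + x^2, minimized at x = 5 where min AVC = $14. MC = 39 - 20x + 3x^2.
At P = $46 ≥ min AVC, set P = MC on the rising branch: x = 7.
At P = $6 < min AVC = $14, price no longer covers variable cost at any output, so the firm shuts down: x = 0.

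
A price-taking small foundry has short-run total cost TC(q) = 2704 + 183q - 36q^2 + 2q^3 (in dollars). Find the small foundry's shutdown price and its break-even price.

Shutdown price = $21; break-even price = $261

AVC = 183 - 36q + 2q^2; minimized at q = 9, giving min AVC = $21. That is the shutdown price.
ATC = 2704/q + 183 - 36q + 2q^2. Setting dATC/dq = −2704/q^2 − 36 + 4q = 0 gives q = 13 (since 4·13^3 − 36·13^2 = 2704).
min ATC = 2704/13 + 183 − 36·13 + 2·13^2 = $261. That is the break-even price.
For $21 ≤ P < $261 the firm produces at a loss; below $21 it shuts down.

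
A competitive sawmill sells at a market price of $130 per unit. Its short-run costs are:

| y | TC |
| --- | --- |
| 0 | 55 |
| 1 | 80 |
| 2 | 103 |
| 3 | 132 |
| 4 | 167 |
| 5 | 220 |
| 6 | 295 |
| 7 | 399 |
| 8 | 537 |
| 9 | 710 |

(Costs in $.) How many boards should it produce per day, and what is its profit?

y = 7; profit = $511

Profit at each row (π = 130y − TC): y=0: -55; y=1: 50; y=2: 157; y=3: 258; y=4: 353; y=5: 430; y=6: 485; y=7: 511; y=8: 503; y=9: 460.
Profit is maximized at y = 7. AVC there is 344/7 = $49.14 ≤ P, so producing beats shutting down (which would give -$55).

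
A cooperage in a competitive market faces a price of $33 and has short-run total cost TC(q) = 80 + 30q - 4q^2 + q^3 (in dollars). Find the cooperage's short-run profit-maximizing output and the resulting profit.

AVC = 30 - 4q + q^2 has its minimum $26 at q = 2; price $33 clears that bar, so the firm operates.
MC = 30 - 8q + 3q^2. Setting P = MC and taking the root on the rising branch gives q* = 3.
TR = 33·3 = 99. TC = 80 + 81 = 161. Profit = 99 − 161 = -$62.
That loss of $62 beats the $80 the firm would lose by shutting down; producing recovers $18 of fixed cost.

Profit = -$62 at q = 3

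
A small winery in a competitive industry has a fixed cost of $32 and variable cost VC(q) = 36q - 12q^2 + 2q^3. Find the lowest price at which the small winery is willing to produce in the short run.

The firm shuts down when price falls below the minimum of average variable cost. AVC = VC/q = 36 - 12q + 2q^2.
dAVC/dq = -12 + 4q = 0 gives q = 3. min AVC = 36 - 12·3 + 2·3^2 = 18.
So the shutdown price is $18.

$18 per unit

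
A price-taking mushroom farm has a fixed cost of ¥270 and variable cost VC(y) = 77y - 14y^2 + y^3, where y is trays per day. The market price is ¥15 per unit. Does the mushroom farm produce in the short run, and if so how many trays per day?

Shut down

From TC, MC = TC'(y) = 77 - 28y + 3y^2 and AVC = VC/y = 77 - 14y + y^2.
AVC hits its minimum where MC = AVC, at y = 7, giving min AVC = 77 - 14·7 + 7^2 = ¥28.
P = ¥15 lies below min AVC = ¥28; no output level covers variable cost.
The firm minimizes its loss by shutting down and losing only its fixed cost of ¥270.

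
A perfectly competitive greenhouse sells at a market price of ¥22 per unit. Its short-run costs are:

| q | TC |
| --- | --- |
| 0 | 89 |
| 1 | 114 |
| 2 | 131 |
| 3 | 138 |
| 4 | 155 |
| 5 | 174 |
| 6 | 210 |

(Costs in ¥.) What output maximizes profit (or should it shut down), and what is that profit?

Profit at each row (π = 22q − TC): q=0: -89; q=1: -92; q=2: -87; q=3: -72; q=4: -67; q=5: -64; q=6: -78.
Profit is maximized at q = 5. AVC there is 85/5 = ¥17 ≤ P, so producing beats shutting down (which would give -¥89).

q = 5; profit = -¥64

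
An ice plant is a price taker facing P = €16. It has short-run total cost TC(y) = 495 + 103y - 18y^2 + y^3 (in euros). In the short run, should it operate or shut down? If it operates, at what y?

Shut down

From TC, MC = TC'(y) = 103 - 36y + 3y^2 and AVC = VC/y = 103 - 18y + y^2.
AVC hits its minimum where MC = AVC, at y = 9, giving min AVC = 103 - 18·9 + 9^2 = €22.
Since P = €16 < min AVC = €22, price fails to cover variable cost at any output.
The firm minimizes its loss by shutting down and losing only its fixed cost of €495.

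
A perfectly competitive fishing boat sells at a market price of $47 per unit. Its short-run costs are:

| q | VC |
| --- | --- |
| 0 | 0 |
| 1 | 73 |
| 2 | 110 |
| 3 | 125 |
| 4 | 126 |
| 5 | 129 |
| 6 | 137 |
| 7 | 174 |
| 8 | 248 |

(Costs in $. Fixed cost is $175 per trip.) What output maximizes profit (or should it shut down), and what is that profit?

q = 7; profit = -$20

Compute π = P·q − TC at each output: q=0: -175; q=1: -201; q=2: -191; q=3: -159; q=4: -113; q=5: -69; q=6: -30; q=7: -20; q=8: -47.
Profit is maximized at q = 7. AVC there is 174/7 = $24.86 ≤ P, so producing beats shutting down (which would give -$175).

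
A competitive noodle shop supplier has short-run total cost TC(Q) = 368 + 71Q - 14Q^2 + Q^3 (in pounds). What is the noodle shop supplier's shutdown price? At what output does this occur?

£22 per unit, at Q = 7

The firm shuts down when price falls below the minimum of average variable cost. AVC = VC/Q = 71 - 14Q + Q^2.
dAVC/dQ = -14 + 2Q = 0 gives Q = 7. min AVC = 71 - 14·7 + 7^2 = 22.
The firm shuts down for any P below £22.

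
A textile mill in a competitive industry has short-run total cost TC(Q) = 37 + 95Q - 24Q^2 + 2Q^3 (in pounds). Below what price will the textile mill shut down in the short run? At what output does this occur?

The firm shuts down when price falls below the minimum of average variable cost. AVC = VC/Q = 95 - 24Q + 2Q^2.
dAVC/dQ = -24 + 4Q = 0 gives Q = 6. min AVC = 95 - 24·6 + 2·6^2 = 23.
The firm shuts down for any P below £23.

£23 per unit, at Q = 6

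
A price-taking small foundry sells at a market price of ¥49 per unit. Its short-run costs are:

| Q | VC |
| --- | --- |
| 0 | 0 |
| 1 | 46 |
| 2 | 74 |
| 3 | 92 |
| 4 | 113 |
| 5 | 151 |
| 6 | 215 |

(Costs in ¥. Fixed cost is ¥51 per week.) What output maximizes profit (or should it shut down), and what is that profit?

Q = 5; profit = ¥43

Profit at each row (π = 49Q − TC): Q=0: -51; Q=1: -48; Q=2: -27; Q=3: 4; Q=4: 32; Q=5: 43; Q=6: 28.
Profit is maximized at Q = 5. AVC there is 151/5 = ¥30.20 ≤ P, so producing beats shutting down (which would give -¥51).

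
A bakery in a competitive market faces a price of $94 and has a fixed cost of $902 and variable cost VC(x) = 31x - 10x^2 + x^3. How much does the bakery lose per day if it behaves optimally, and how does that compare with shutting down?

AVC = 31 - 10x + x^2; min AVC = $6 at x = 5. Since P = $94 ≥ min AVC, the firm produces.
With MC = 31 - 20x + 3x^2, P = MC on the upward-sloping part at x* = 9.
TR = 94·9 = 846. TC = 902 + 198 = 1100. Profit = 846 − 1100 = -$254.
By producing, the firm covers all variable cost plus $648 of fixed cost; shutting down would lose the full $902.

Profit = -$254 at x = 9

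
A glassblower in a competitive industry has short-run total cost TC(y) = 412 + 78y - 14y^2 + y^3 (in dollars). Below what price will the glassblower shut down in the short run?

$29 per unit

The shutdown price is the minimum of AVC. VC = 78y - 14y^2 + y^3, so AVC = 78 - 14y + y^2.
At the minimum of AVC, MC = AVC. MC = 78 - 28y + 3y^2; setting MC = AVC gives 2y^2 - 14y = 0, so y = 7. min AVC = 29.
The firm shuts down for any P below $29.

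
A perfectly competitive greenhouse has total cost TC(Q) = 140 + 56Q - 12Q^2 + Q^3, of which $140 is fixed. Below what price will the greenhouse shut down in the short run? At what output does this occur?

The firm shuts down when price falls below the minimum of average variable cost. AVC = VC/Q = 56 - 12Q + Q^2.
At the minimum of AVC, MC = AVC. MC = 56 - 24Q + 3Q^2; setting MC = AVC gives 2Q^2 - 12Q = 0, so Q = 6. min AVC = 20.
The firm shuts down for any P below $20.

$20 per unit, at Q = 6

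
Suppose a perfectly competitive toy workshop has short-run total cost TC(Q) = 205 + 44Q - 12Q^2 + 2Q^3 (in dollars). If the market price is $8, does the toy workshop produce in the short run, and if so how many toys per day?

Shut down

From TC, MC = TC'(Q) = 44 - 24Q + 6Q^2 and AVC = VC/Q = 44 - 12Q + 2Q^2.
The AVC parabola has its vertex at Q = 12/4 = 3, where AVC = 44 - 12·3 + 2·3^2 = $26.
Since P = $8 < min AVC = $26, price fails to cover variable cost at any output.
Shutting down limits the loss to fixed cost, $205.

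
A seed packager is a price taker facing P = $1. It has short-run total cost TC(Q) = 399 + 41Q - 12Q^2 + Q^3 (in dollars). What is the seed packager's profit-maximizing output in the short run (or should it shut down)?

Shut down

Strip out fixed cost: VC = 41Q - 12Q^2 + Q^3. Then AVC = 41 - 12Q + Q^2 and MC = 41 - 24Q + 3Q^2.
AVC hits its minimum where MC = AVC, at Q = 6, giving min AVC = 41 - 12·6 + 6^2 = $5.
Since P = $1 < min AVC = $5, price fails to cover variable cost at any output.
Best response: produce nothing and absorb the $399 fixed cost.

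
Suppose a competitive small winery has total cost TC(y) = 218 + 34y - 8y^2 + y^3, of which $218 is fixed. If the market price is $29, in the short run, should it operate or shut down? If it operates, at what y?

Produce at y = 5

Strip out fixed cost: VC = 34y - 8y^2 + y^3. Then AVC = 34 - 8y + y^2 and MC = 34 - 16y + 3y^2.
AVC hits its minimum where MC = AVC, at y = 4, giving min AVC = 34 - 8·4 + 4^2 = $18.
Since P = $29 ≥ min AVC = $18, price covers variable cost and the firm should produce.
Set P = MC: 29 = 34 - 16y + 3y^2 → 5 - 16y + 3y^2 = 0. The roots are y = 1/3 and y = 5; the profit-maximizing output is on the rising part of MC, so y* = 5.
Check: AVC at y = 5 is $19 ≤ P, so revenue covers variable cost.
Profit = P·y − TC = 29·5 − 313 = -$168, a loss, but smaller than the $218 fixed cost the firm would lose by shutting down.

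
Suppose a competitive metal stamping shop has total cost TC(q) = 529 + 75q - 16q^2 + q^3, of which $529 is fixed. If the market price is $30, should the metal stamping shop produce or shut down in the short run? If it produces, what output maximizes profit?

Produce at q = 9

Strip out fixed cost: VC = 75q - 16q^2 + q^3. Then AVC = 75 - 16q + q^2 and MC = 75 - 32q + 3q^2.
AVC is minimized where dAVC/dq = -16 + 2q = 0, at q = 8; min AVC = 75 - 16·8 + 8^2 = $11.
P = $30 exceeds min AVC = $11, so the firm stays open.
Solving P = MC: 45 - 32q + 3q^2 = 0 ⇒ q = 5/3 or 9. On the upward-sloping branch, q* = 9.
Check: AVC at q = 9 is $12 ≤ P, so revenue covers variable cost.
Profit = P·q − TC = 30·9 − 637 = -$367, a loss, but smaller than the $529 fixed cost the firm would lose by shutting down.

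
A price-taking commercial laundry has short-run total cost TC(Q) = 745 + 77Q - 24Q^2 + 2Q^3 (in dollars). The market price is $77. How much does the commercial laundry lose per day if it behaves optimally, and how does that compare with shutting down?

Profit = -$233 at Q = 8

AVC = 77 - 24Q + 2Q^2; min AVC = $5 at Q = 6. Since P = $77 ≥ min AVC, the firm produces.
With MC = 77 - 48Q + 6Q^2, P = MC on the upward-sloping part at Q* = 8.
TR = 77·8 = 616. TC = 745 + 104 = 849. Profit = 616 − 849 = -$233.
Shutting down would mean losing the fixed cost of $745, so operating at a loss of $233 is better by $512.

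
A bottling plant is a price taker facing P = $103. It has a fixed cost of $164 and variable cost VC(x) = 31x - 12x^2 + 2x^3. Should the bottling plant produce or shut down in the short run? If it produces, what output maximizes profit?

Produce at x = 6

Variable cost is VC = 31x - 12x^2 + 2x^3, so AVC = VC/x = 31 - 12x + 2x^2 and MC = dTC/dx = 31 - 24x + 6x^2.
AVC is minimized where dAVC/dx = -12 + 4x = 0, at x = 3; min AVC = 31 - 12·3 + 2·3^2 = $13.
Because $103 ≥ $13, revenue can cover variable cost; the firm operates.
Set P = MC: 103 = 31 - 24x + 6x^2 → -72 - 24x + 6x^2 = 0. The roots are x = -2 and x = 6; the profit-maximizing output is on the rising part of MC, so x* = 6.
Check: AVC at x = 6 is $31 ≤ P, so revenue covers variable cost.
Profit = P·x − TC = 103·6 − 350 = $268.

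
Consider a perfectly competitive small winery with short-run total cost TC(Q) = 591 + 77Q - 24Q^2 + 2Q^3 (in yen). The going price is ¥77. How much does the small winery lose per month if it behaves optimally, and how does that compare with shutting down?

AVC = 77 - 24Q + 2Q^2 has its minimum ¥5 at Q = 6; price ¥77 clears that bar, so the firm operates.
With MC = 77 - 48Q + 6Q^2, P = MC on the upward-sloping part at Q* = 8.
TR = 77·8 = 616. TC = 591 + 104 = 695. Profit = 616 − 695 = -¥79.
By producing, the firm covers all variable cost plus ¥512 of fixed cost; shutting down would lose the full ¥591.

Profit = -¥79 at Q = 8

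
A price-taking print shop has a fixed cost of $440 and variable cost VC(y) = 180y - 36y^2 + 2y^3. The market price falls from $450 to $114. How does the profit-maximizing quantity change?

MC = 180 - 72y + 6y^2; the shutdown threshold is min AVC = $18 (at y = 9).
At P = $450 ≥ min AVC, set P = MC on the rising branch: y = 15.
At P = $114 ≥ min AVC, set P = MC: y = 11. The firm stays open but cuts output.

Output falls from 15 to 11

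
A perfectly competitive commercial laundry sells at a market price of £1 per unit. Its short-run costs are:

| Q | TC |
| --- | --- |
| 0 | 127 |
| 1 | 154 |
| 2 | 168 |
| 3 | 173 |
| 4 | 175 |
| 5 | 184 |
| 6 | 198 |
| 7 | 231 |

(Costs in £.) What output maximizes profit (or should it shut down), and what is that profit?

Q = 0 (shut down); profit = -£127

Profit at each row (π = 1Q − TC): Q=0: -127; Q=1: -153; Q=2: -166; Q=3: -170; Q=4: -171; Q=5: -179; Q=6: -192; Q=7: -224.
Profit is highest at Q = 0. Equivalently, the lowest AVC in the table is 57/5 ≈ £11.40 at Q = 5, and P = £1 falls below it — price never covers variable cost, so the firm shuts down and loses only its fixed cost.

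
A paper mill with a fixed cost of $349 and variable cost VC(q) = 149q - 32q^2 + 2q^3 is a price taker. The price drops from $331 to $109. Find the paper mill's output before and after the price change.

MC = 149 - 64q + 6q^2; the shutdown threshold is min AVC = $21 (at q = 8).
At P = $331 ≥ min AVC, set P = MC on the rising branch: q = 13.
At P = $109 ≥ min AVC, set P = MC: q = 10. The firm stays open but cuts output.

Output falls from 13 to 10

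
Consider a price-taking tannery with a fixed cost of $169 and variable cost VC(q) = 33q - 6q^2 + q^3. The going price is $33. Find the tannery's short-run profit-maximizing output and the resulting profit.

Profit = -$137 at q = 4

AVC = 33 - 6q + q^2 has its minimum $24 at q = 3; price $33 clears that bar, so the firm operates.
With MC = 33 - 12q + 3q^2, P = MC on the upward-sloping part at q* = 4.
TR = 33·4 = 132. TC = 169 + 100 = 269. Profit = 132 − 269 = -$137.
By producing, the firm covers all variable cost plus $32 of fixed cost; shutting down would lose the full $169.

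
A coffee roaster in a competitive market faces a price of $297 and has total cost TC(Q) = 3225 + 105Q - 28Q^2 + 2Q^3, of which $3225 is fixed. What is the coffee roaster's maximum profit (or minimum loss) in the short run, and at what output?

AVC = 105 - 28Q + 2Q^2 has its minimum $7 at Q = 7; price $297 clears that bar, so the firm operates.
MC = 105 - 56Q + 6Q^2. Setting P = MC and taking the root on the rising branch gives Q* = 12.
TR = 297·12 = 3564. TC = 3225 + 684 = 3909. Profit = 3564 − 3909 = -$345.
By producing, the firm covers all variable cost plus $2880 of fixed cost; shutting down would lose the full $3225.

Profit = -$345 at Q = 12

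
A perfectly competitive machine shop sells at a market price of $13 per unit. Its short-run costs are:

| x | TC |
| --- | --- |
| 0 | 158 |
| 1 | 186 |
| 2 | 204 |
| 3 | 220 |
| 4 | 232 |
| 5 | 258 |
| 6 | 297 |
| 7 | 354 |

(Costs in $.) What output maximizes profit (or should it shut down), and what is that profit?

x = 0 (shut down); profit = -$158

Tabulate TR − TC: x=0: -158; x=1: -173; x=2: -178; x=3: -181; x=4: -180; x=5: -193; x=6: -219; x=7: -263.
Profit is highest at x = 0. Equivalently, the lowest AVC in the table is 74/4 ≈ $18.50 at x = 4, and P = $13 falls below it — price never covers variable cost, so the firm shuts down and loses only its fixed cost.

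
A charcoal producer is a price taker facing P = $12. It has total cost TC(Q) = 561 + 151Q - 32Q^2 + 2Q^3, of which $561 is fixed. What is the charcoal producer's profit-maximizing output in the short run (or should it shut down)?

Shut down

Variable cost is VC = 151Q - 32Q^2 + 2Q^3, so AVC = VC/Q = 151 - 32Q + 2Q^2 and MC = dTC/dQ = 151 - 64Q + 6Q^2.
AVC hits its minimum where MC = AVC, at Q = 8, giving min AVC = 151 - 32·8 + 2·8^2 = $23.
P = $12 lies below min AVC = $23; no output level covers variable cost.
Shutting down limits the loss to fixed cost, $561.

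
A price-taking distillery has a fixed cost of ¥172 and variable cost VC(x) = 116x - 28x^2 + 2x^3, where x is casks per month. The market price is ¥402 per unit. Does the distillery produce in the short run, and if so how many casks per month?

Variable cost is VC = 116x - 28x^2 + 2x^3, so AVC = VC/x = 116 - 28x + 2x^2 and MC = dTC/dx = 116 - 56x + 6x^2.
AVC hits its minimum where MC = AVC, at x = 7, giving min AVC = 116 - 28·7 + 2·7^2 = ¥18.
P = ¥402 exceeds min AVC = ¥18, so the firm stays open.
Solving P = MC: -286 - 56x + 6x^2 = 0 ⇒ x = -11/3 or 13. On the upward-sloping branch, x* = 13.
Check: AVC at x = 13 is ¥90 ≤ P, so revenue covers variable cost.
Profit = P·x − TC = 402·13 − 1342 = ¥3884.

Produce at x = 13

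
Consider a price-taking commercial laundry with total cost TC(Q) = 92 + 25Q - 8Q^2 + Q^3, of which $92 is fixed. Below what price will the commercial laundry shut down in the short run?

$9 per unit

The shutdown price is the minimum of AVC. VC = 25Q - 8Q^2 + Q^3, so AVC = 25 - 8Q + Q^2.
dAVC/dQ = -8 + 2Q = 0 gives Q = 4. min AVC = 25 - 8·4 + 4^2 = 9.
The firm shuts down for any P below $9.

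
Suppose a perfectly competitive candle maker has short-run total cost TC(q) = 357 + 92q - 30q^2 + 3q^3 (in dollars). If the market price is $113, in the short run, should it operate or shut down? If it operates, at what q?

Produce at q = 7

Strip out fixed cost: VC = 92q - 30q^2 + 3q^3. Then AVC = 92 - 30q + 3q^2 and MC = 92 - 60q + 9q^2.
AVC is minimized where dAVC/dq = -30 + 6q = 0, at q = 5; min AVC = 92 - 30·5 + 3·5^2 = $17.
Since P = $113 ≥ min AVC = $17, price covers variable cost and the firm should produce.
Set P = MC: 113 = 92 - 60q + 9q^2 → -21 - 60q + 9q^2 = 0. The roots are q = -1/3 and q = 7; the profit-maximizing output is on the rising part of MC, so q* = 7.
Check: AVC at q = 7 is $29 ≤ P, so revenue covers variable cost.
Profit = P·q − TC = 113·7 − 560 = $231.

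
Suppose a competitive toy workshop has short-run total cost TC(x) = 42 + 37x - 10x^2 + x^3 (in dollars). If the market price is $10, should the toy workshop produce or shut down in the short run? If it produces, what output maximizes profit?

Shut down

From TC, MC = TC'(x) = 37 - 20x + 3x^2 and AVC = VC/x = 37 - 10x + x^2.
The AVC parabola has its vertex at x = 10/2 = 5, where AVC = 37 - 10·5 + 5^2 = $12.
Since P = $10 < min AVC = $12, price fails to cover variable cost at any output.
Best response: produce nothing and absorb the $42 fixed cost.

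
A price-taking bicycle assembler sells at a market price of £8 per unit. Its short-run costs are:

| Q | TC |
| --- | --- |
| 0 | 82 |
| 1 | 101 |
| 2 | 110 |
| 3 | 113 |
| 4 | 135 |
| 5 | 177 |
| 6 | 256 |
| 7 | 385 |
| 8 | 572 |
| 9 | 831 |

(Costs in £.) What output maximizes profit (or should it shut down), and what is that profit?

Q = 0 (shut down); profit = -£82

Profit at each row (π = 8Q − TC): Q=0: -82; Q=1: -93; Q=2: -94; Q=3: -89; Q=4: -103; Q=5: -137; Q=6: -208; Q=7: -329; Q=8: -508; Q=9: -759.
Profit is highest at Q = 0. Equivalently, the lowest AVC in the table is 31/3 ≈ £10.33 at Q = 3, and P = £8 falls below it — price never covers variable cost, so the firm shuts down and loses only its fixed cost.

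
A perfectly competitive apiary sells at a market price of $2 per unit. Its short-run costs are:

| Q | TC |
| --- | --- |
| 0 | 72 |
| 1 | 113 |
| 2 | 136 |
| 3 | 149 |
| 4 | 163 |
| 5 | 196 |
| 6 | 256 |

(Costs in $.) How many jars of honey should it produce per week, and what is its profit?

Q = 0 (shut down); profit = -$72

Compute π = P·Q − TC at each output: Q=0: -72; Q=1: -111; Q=2: -132; Q=3: -143; Q=4: -155; Q=5: -186; Q=6: -244.
Profit is highest at Q = 0. Equivalently, the lowest AVC in the table is 91/4 ≈ $22.75 at Q = 4, and P = $2 falls below it — price never covers variable cost, so the firm shuts down and loses only its fixed cost.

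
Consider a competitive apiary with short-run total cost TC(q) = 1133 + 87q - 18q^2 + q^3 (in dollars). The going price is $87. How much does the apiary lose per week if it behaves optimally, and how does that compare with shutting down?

AVC = 87 - 18q + q^2; min AVC = $6 at q = 9. Since P = $87 ≥ min AVC, the firm produces.
With MC = 87 - 36q + 3q^2, P = MC on the upward-sloping part at q* = 12.
TR = 87·12 = 1044. TC = 1133 + 180 = 1313. Profit = 1044 − 1313 = -$269.
Shutting down would mean losing the fixed cost of $1133, so operating at a loss of $269 is better by $864.

Profit = -$269 at q = 12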